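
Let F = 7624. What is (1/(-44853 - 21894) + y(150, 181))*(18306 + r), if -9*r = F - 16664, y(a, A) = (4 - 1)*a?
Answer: 5220102479306/600723 ≈ 8.6897e+6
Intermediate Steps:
y(a, A) = 3*a
r = 9040/9 (r = -(7624 - 16664)/9 = -⅑*(-9040) = 9040/9 ≈ 1004.4)
(1/(-44853 - 21894) + y(150, 181))*(18306 + r) = (1/(-44853 - 21894) + 3*150)*(18306 + 9040/9) = (1/(-66747) + 450)*(173794/9) = (-1/66747 + 450)*(173794/9) = (30036149/66747)*(173794/9) = 5220102479306/600723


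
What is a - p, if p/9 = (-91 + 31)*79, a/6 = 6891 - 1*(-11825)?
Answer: 154956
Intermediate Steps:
a = 112296 (a = 6*(6891 - 1*(-11825)) = 6*(6891 + 11825) = 6*18716 = 112296)
p = -42660 (p = 9*((-91 + 31)*79) = 9*(-60*79) = 9*(-4740) = -42660)
a - p = 112296 - 1*(-42660) = 112296 + 42660 = 154956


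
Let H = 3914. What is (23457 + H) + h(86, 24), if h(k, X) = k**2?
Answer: 34767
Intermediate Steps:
(23457 + H) + h(86, 24) = (23457 + 3914) + 86**2 = 27371 + 7396 = 34767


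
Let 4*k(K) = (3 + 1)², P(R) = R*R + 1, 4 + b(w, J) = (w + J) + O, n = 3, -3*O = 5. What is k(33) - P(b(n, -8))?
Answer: -997/9 ≈ -110.78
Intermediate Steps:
O = -5/3 (O = -⅓*5 = -5/3 ≈ -1.6667)
b(w, J) = -17/3 + J + w (b(w, J) = -4 + ((w + J) - 5/3) = -4 + ((J + w) - 5/3) = -4 + (-5/3 + J + w) = -17/3 + J + w)
P(R) = 1 + R² (P(R) = R² + 1 = 1 + R²)
k(K) = 4 (k(K) = (3 + 1)²/4 = (¼)*4² = (¼)*16 = 4)
k(33) - P(b(n, -8)) = 4 - (1 + (-17/3 - 8 + 3)²) = 4 - (1 + (-32/3)²) = 4 - (1 + 1024/9) = 4 - 1*1033/9 = 4 - 1033/9 = -997/9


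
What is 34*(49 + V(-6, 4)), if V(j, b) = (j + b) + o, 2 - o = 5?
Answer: 1496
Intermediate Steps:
o = -3 (o = 2 - 1*5 = 2 - 5 = -3)
V(j, b) = -3 + b + j (V(j, b) = (j + b) - 3 = (b + j) - 3 = -3 + b + j)
34*(49 + V(-6, 4)) = 34*(49 + (-3 + 4 - 6)) = 34*(49 - 5) = 34*44 = 1496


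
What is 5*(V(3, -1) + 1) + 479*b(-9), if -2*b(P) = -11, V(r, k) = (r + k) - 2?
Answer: 5279/2 ≈ 2639.5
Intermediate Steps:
V(r, k) = -2 + k + r (V(r, k) = (k + r) - 2 = -2 + k + r)
b(P) = 11/2 (b(P) = -½*(-11) = 11/2)
5*(V(3, -1) + 1) + 479*b(-9) = 5*((-2 - 1 + 3) + 1) + 479*(11/2) = 5*(0 + 1) + 5269/2 = 5*1 + 5269/2 = 5 + 5269/2 = 5279/2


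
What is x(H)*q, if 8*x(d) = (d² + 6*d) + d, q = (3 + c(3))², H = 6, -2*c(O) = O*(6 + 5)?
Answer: 28431/16 ≈ 1776.9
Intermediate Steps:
c(O) = -11*O/2 (c(O) = -O*(6 + 5)/2 = -O*11/2 = -11*O/2)
q = 729/4 (q = (3 - 11/2*3)² = (3 - 33/2)² = (-27/2)² = 729/4 ≈ 182.25)
x(d) = d²/8 + 7*d/8 (x(d) = ((d² + 6*d) + d)/8 = (d² + 7*d)/8 = d²/8 + 7*d/8)
x(H)*q = ((⅛)*6*(7 + 6))*(729/4) = ((⅛)*6*13)*(729/4) = (39/4)*(729/4) = 28431/16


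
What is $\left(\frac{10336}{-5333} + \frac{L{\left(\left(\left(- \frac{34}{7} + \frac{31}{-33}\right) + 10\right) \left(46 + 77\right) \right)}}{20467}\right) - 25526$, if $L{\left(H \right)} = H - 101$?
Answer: $- \frac{214551665946424}{8404589347} \approx -25528.0$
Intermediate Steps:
$L{\left(H \right)} = -101 + H$
$\left(\frac{10336}{-5333} + \frac{L{\left(\left(\left(- \frac{34}{7} + \frac{31}{-33}\right) + 10\right) \left(46 + 77\right) \right)}}{20467}\right) - 25526 = \left(\frac{10336}{-5333} + \frac{-101 + \left(\left(- \frac{34}{7} + \frac{31}{-33}\right) + 10\right) \left(46 + 77\right)}{20467}\right) - 25526 = \left(10336 \left(- \frac{1}{5333}\right) + \left(-101 + \left(\left(\left(-34\right) \frac{1}{7} + 31 \left(- \frac{1}{33}\right)\right) + 10\right) 123\right) \frac{1}{20467}\right) - 25526 = \left(- \frac{10336}{5333} + \left(-101 + \left(\left(- \frac{34}{7} - \frac{31}{33}\right) + 10\right) 123\right) \frac{1}{20467}\right) - 25526 = \left(- \frac{10336}{5333} + \left(-101 + \left(- \frac{1339}{231} + 10\right) 123\right) \frac{1}{20467}\right) - 25526 = \left(- \frac{10336}{5333} + \left(-101 + \frac{971}{231} \cdot 123\right) \frac{1}{20467}\right) - 25526 = \left(- \frac{10336}{5333} + \left(-101 + \frac{39811}{77}\right) \frac{1}{20467}\right) - 25526 = \left(- \frac{10336}{5333} + \frac{32034}{77} \cdot \frac{1}{20467}\right) - 25526 = \left(- \frac{10336}{5333} + \frac{32034}{1575959}\right) - 25526 = - \frac{16118274902}{8404589347} - 25526 = - \frac{214551665946424}{8404589347}$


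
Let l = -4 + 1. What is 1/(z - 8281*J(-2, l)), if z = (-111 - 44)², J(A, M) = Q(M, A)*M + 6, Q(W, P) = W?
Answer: -1/100190 ≈ -9.9810e-6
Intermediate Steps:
l = -3
J(A, M) = 6 + M² (J(A, M) = M*M + 6 = M² + 6 = 6 + M²)
z = 24025 (z = (-155)² = 24025)
1/(z - 8281*J(-2, l)) = 1/(24025 - 8281*(6 + (-3)²)) = 1/(24025 - 8281*(6 + 9)) = 1/(24025 - 8281*15) = 1/(24025 - 124215) = 1/(-100190) = -1/100190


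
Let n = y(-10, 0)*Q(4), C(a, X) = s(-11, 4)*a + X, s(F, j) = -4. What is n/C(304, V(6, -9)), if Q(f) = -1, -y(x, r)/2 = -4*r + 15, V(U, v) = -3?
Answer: -30/1219 ≈ -0.024610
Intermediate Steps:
y(x, r) = -30 + 8*r (y(x, r) = -2*(-4*r + 15) = -2*(15 - 4*r) = -30 + 8*r)
C(a, X) = X - 4*a (C(a, X) = -4*a + X = X - 4*a)
n = 30 (n = (-30 + 8*0)*(-1) = (-30 + 0)*(-1) = -30*(-1) = 30)
n/C(304, V(6, -9)) = 30/(-3 - 4*304) = 30/(-3 - 1216) = 30/(-1219) = 30*(-1/1219) = -30/1219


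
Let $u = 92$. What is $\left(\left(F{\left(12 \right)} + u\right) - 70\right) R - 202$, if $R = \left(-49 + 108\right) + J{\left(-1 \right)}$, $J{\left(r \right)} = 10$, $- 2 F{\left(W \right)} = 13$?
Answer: $\frac{1735}{2} \approx 867.5$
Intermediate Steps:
$F{\left(W \right)} = - \frac{13}{2}$ ($F{\left(W \right)} = \left(- \frac{1}{2}\right) 13 = - \frac{13}{2}$)
$R = 69$ ($R = \left(-49 + 108\right) + 10 = 59 + 10 = 69$)
$\left(\left(F{\left(12 \right)} + u\right) - 70\right) R - 202 = \left(\left(- \frac{13}{2} + 92\right) - 70\right) 69 - 202 = \left(\frac{171}{2} - 70\right) 69 - 202 = \frac{31}{2} \cdot 69 - 202 = \frac{2139}{2} - 202 = \frac{1735}{2}$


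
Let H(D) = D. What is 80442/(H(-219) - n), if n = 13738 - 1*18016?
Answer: 218/11 ≈ 19.818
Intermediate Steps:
n = -4278 (n = 13738 - 18016 = -4278)
80442/(H(-219) - n) = 80442/(-219 - 1*(-4278)) = 80442/(-219 + 4278) = 80442/4059 = 80442*(1/4059) = 218/11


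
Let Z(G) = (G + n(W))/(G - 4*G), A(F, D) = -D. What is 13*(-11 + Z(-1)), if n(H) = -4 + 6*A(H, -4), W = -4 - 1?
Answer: -182/3 ≈ -60.667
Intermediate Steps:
W = -5
n(H) = 20 (n(H) = -4 + 6*(-1*(-4)) = -4 + 6*4 = -4 + 24 = 20)
Z(G) = -(20 + G)/(3*G) (Z(G) = (G + 20)/(G - 4*G) = (20 + G)/((-3*G)) = (20 + G)*(-1/(3*G)) = -(20 + G)/(3*G))
13*(-11 + Z(-1)) = 13*(-11 + (1/3)*(-20 - 1*(-1))/(-1)) = 13*(-11 + (1/3)*(-1)*(-20 + 1)) = 13*(-11 + (1/3)*(-1)*(-19)) = 13*(-11 + 19/3) = 13*(-14/3) = -182/3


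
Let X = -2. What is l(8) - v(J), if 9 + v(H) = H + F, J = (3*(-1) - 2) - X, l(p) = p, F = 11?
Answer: 9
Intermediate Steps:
J = -3 (J = (3*(-1) - 2) - 1*(-2) = (-3 - 2) + 2 = -5 + 2 = -3)
v(H) = 2 + H (v(H) = -9 + (H + 11) = -9 + (11 + H) = 2 + H)
l(8) - v(J) = 8 - (2 - 3) = 8 - 1*(-1) = 8 + 1 = 9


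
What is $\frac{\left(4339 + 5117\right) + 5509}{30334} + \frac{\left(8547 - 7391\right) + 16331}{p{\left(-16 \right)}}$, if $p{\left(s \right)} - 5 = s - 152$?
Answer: $- \frac{528011363}{4944442} \approx -106.79$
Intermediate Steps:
$p{\left(s \right)} = -147 + s$ ($p{\left(s \right)} = 5 + \left(s - 152\right) = 5 + \left(-152 + s\right) = -147 + s$)
$\frac{\left(4339 + 5117\right) + 5509}{30334} + \frac{\left(8547 - 7391\right) + 16331}{p{\left(-16 \right)}} = \frac{\left(4339 + 5117\right) + 5509}{30334} + \frac{\left(8547 - 7391\right) + 16331}{-147 - 16} = \left(9456 + 5509\right) \frac{1}{30334} + \frac{1156 + 16331}{-163} = 14965 \cdot \frac{1}{30334} + 17487 \left(- \frac{1}{163}\right) = \frac{14965}{30334} - \frac{17487}{163} = - \frac{528011363}{4944442}$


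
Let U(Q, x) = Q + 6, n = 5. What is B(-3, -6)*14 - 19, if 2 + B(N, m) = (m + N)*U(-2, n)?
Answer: -551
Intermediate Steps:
U(Q, x) = 6 + Q
B(N, m) = -2 + 4*N + 4*m (B(N, m) = -2 + (m + N)*(6 - 2) = -2 + (N + m)*4 = -2 + (4*N + 4*m) = -2 + 4*N + 4*m)
B(-3, -6)*14 - 19 = (-2 + 4*(-3) + 4*(-6))*14 - 19 = (-2 - 12 - 24)*14 - 19 = -38*14 - 19 = -532 - 19 = -551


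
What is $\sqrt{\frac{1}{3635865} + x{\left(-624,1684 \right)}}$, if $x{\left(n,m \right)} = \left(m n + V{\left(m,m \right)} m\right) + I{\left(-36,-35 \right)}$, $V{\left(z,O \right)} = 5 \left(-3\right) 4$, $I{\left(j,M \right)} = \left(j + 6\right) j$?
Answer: $\frac{i \sqrt{1690299976227837415}}{1211955} \approx 1072.7 i$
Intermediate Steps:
$I{\left(j,M \right)} = j \left(6 + j\right)$ ($I{\left(j,M \right)} = \left(6 + j\right) j = j \left(6 + j\right)$)
$V{\left(z,O \right)} = -60$ ($V{\left(z,O \right)} = \left(-15\right) 4 = -60$)
$x{\left(n,m \right)} = 1080 - 60 m + m n$ ($x{\left(n,m \right)} = \left(m n - 60 m\right) - 36 \left(6 - 36\right) = \left(- 60 m + m n\right) - -1080 = \left(- 60 m + m n\right) + 1080 = 1080 - 60 m + m n$)
$\sqrt{\frac{1}{3635865} + x{\left(-624,1684 \right)}} = \sqrt{\frac{1}{3635865} + \left(1080 - 101040 + 1684 \left(-624\right)\right)} = \sqrt{\frac{1}{3635865} - 1150776} = \sqrt{- \frac{4184066181239}{3635865}} = \frac{i \sqrt{1690299976227837415}}{1211955}$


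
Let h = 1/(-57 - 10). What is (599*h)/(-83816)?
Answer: 599/5615672 ≈ 0.00010667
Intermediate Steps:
h = -1/67 (h = 1/(-67) = -1/67 ≈ -0.014925)
(599*h)/(-83816) = (599*(-1/67))/(-83816) = -599/67*(-1/83816) = 599/5615672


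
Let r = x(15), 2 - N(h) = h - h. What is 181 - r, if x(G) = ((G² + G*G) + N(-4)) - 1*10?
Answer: -261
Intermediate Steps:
N(h) = 2 (N(h) = 2 - (h - h) = 2 - 1*0 = 2 + 0 = 2)
x(G) = -8 + 2*G² (x(G) = ((G² + G*G) + 2) - 1*10 = ((G² + G²) + 2) - 10 = (2*G² + 2) - 10 = (2 + 2*G²) - 10 = -8 + 2*G²)
r = 442 (r = -8 + 2*15² = -8 + 2*225 = -8 + 450 = 442)
181 - r = 181 - 1*442 = 181 - 442 = -261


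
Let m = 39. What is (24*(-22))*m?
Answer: -20592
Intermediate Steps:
(24*(-22))*m = (24*(-22))*39 = -528*39 = -20592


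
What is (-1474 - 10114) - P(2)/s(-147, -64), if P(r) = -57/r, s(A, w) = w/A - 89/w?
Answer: -198802124/17179 ≈ -11572.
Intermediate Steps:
s(A, w) = -89/w + w/A
(-1474 - 10114) - P(2)/s(-147, -64) = (-1474 - 10114) - (-57/2)/(-89/(-64) - 64/(-147)) = -11588 - (-57*½)/(-89*(-1/64) - 64*(-1/147)) = -11588 - (-57)/(2*(89/64 + 64/147)) = -11588 - (-57)/(2*17179/9408) = -11588 - (-57)*9408/(2*17179) = -11588 - 1*(-268128/17179) = -11588 + 268128/17179 = -198802124/17179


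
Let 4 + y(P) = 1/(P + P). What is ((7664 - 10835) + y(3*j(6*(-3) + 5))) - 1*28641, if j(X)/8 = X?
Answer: -19853185/624 ≈ -31816.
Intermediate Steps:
j(X) = 8*X
y(P) = -4 + 1/(2*P) (y(P) = -4 + 1/(P + P) = -4 + 1/(2*P))
((7664 - 10835) + y(3*j(6*(-3) + 5))) - 1*28641 = ((7664 - 10835) + (-4 + 1/(2*((3*(8*(6*(-3) + 5))))))) - 1*28641 = (-3171 + (-4 + 1/(2*((3*(8*(-18 + 5))))))) - 28641 = (-3171 + (-4 + 1/(2*((3*(8*(-13))))))) - 28641 = (-3171 + (-4 + 1/(2*((3*(-104)))))) - 28641 = (-3171 + (-4 + (½)/(-312))) - 28641 = (-3171 + (-4 + (½)*(-1/312))) - 28641 = (-3171 + (-4 - 1/624)) - 28641 = (-3171 - 2497/624) - 28641 = -1981201/624 - 28641 = -19853185/624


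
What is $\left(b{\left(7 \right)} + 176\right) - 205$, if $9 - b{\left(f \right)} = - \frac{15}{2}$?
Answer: $- \frac{25}{2} \approx -12.5$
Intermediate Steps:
$b{\left(f \right)} = \frac{33}{2}$ ($b{\left(f \right)} = 9 - - \frac{15}{2} = 9 + \frac{15}{2} = \frac{33}{2}$)
$\left(b{\left(7 \right)} + 176\right) - 205 = \left(\frac{33}{2} + 176\right) - 205 = \frac{385}{2} - 205 = - \frac{25}{2}$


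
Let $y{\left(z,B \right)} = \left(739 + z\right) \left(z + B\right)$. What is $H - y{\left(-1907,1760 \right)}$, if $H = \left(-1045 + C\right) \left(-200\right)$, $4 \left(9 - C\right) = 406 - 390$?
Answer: $36304$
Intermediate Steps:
$y{\left(z,B \right)} = \left(739 + z\right) \left(B + z\right)$
$C = 5$ ($C = 9 - \frac{406 - 390}{4} = 9 - 4 = 5$)
$H = 208000$ ($H = \left(-1045 + 5\right) \left(-200\right) = \left(-1040\right) \left(-200\right) = 208000$)
$H - y{\left(-1907,1760 \right)} = 208000 - \left(\left(-1907\right)^{2} + 739 \cdot 1760 + 739 \left(-1907\right) + 1760 \left(-1907\right)\right) = 208000 - \left(3636649 + 1300640 - 1409273 - 3356320\right) = 208000 - 171696 = 36304$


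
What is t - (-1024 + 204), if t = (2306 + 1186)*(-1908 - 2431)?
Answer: -15150968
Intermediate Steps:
t = -15151788 (t = 3492*(-4339) = -15151788)
t - (-1024 + 204) = -15151788 - (-1024 + 204) = -15151788 - 1*(-820) = -15151788 + 820 = -15150968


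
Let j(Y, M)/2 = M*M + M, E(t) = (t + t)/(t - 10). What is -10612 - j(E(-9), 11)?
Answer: -10876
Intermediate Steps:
E(t) = 2*t/(-10 + t) (E(t) = (2*t)/(-10 + t) = 2*t/(-10 + t))
j(Y, M) = 2*M + 2*M² (j(Y, M) = 2*(M*M + M) = 2*(M² + M) = 2*(M + M²) = 2*M + 2*M²)
-10612 - j(E(-9), 11) = -10612 - 2*11*(1 + 11) = -10612 - 2*11*12 = -10612 - 1*264 = -10612 - 264 = -10876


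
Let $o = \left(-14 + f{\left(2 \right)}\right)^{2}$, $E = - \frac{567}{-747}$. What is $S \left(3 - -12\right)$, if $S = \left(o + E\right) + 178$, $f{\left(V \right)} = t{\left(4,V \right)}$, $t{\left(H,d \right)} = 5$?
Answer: $\frac{323400}{83} \approx 3896.4$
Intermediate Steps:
$f{\left(V \right)} = 5$
$E = \frac{63}{83}$ ($E = \left(-567\right) \left(- \frac{1}{747}\right) = \frac{63}{83} \approx 0.75904$)
$o = 81$ ($o = \left(-14 + 5\right)^{2} = \left(-9\right)^{2} = 81$)
$S = \frac{21560}{83}$ ($S = \left(81 + \frac{63}{83}\right) + 178 = \frac{6786}{83} + 178 = \frac{21560}{83} \approx 259.76$)
$S \left(3 - -12\right) = \frac{21560 \left(3 - -12\right)}{83} = \frac{21560 \left(3 + 12\right)}{83} = \frac{21560}{83} \cdot 15 = \frac{323400}{83}$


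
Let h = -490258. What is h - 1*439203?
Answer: -929461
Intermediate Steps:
h - 1*439203 = -490258 - 1*439203 = -490258 - 439203 = -929461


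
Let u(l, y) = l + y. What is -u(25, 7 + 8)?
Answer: -40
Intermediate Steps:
-u(25, 7 + 8) = -(25 + (7 + 8)) = -(25 + 15) = -1*40 = -40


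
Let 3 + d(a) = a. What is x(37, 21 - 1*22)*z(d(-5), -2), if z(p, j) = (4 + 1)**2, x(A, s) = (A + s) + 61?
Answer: 2425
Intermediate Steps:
x(A, s) = 61 + A + s
d(a) = -3 + a
z(p, j) = 25 (z(p, j) = 5**2 = 25)
x(37, 21 - 1*22)*z(d(-5), -2) = (61 + 37 + (21 - 1*22))*25 = (61 + 37 + (21 - 22))*25 = (61 + 37 - 1)*25 = 97*25 = 2425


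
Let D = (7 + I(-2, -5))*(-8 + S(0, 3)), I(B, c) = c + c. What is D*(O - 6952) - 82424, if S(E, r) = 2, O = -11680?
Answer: -417800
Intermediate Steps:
I(B, c) = 2*c
D = 18 (D = (7 + 2*(-5))*(-8 + 2) = (7 - 10)*(-6) = -3*(-6) = 18)
D*(O - 6952) - 82424 = 18*(-11680 - 6952) - 82424 = 18*(-18632) - 82424 = -335376 - 82424 = -417800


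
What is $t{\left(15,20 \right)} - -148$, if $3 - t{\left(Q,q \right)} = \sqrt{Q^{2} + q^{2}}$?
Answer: $126$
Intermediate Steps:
$t{\left(Q,q \right)} = 3 - \sqrt{Q^{2} + q^{2}}$
$t{\left(15,20 \right)} - -148 = \left(3 - \sqrt{15^{2} + 20^{2}}\right) - -148 = \left(3 - \sqrt{225 + 400}\right) + 148 = \left(3 - \sqrt{625}\right) + 148 = \left(3 - 25\right) + 148 = -22 + 148 = 126$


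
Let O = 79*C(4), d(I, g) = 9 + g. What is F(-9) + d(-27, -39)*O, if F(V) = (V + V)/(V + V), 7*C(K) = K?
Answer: -9473/7 ≈ -1353.3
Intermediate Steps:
C(K) = K/7
F(V) = 1 (F(V) = (2*V)/((2*V)) = (2*V)*(1/(2*V)) = 1)
O = 316/7 (O = 79*((1/7)*4) = 79*(4/7) = 316/7 ≈ 45.143)
F(-9) + d(-27, -39)*O = 1 + (9 - 39)*(316/7) = 1 - 30*316/7 = 1 - 9480/7 = -9473/7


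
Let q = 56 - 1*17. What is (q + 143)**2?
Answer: 33124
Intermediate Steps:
q = 39 (q = 56 - 17 = 39)
(q + 143)**2 = (39 + 143)**2 = 182**2 = 33124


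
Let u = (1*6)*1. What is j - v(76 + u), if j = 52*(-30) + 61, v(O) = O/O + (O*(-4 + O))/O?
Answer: -1578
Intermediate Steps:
u = 6 (u = 6*1 = 6)
v(O) = -3 + O (v(O) = 1 + (-4 + O) = -3 + O)
j = -1499 (j = -1560 + 61 = -1499)
j - v(76 + u) = -1499 - (-3 + (76 + 6)) = -1499 - (-3 + 82) = -1499 - 1*79 = -1499 - 79 = -1578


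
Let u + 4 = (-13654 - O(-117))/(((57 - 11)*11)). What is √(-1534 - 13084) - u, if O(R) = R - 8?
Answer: 15553/506 + I*√14618 ≈ 30.737 + 120.9*I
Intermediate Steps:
O(R) = -8 + R
u = -15553/506 (u = -4 + (-13654 - (-8 - 117))/(((57 - 11)*11)) = -4 + (-13654 - 1*(-125))/((46*11)) = -4 + (-13654 + 125)/506 = -4 - 13529*1/506 = -4 - 13529/506 = -15553/506 ≈ -30.737)
√(-1534 - 13084) - u = √(-1534 - 13084) - 1*(-15553/506) = √(-14618) + 15553/506 = I*√14618 + 15553/506 = 15553/506 + I*√14618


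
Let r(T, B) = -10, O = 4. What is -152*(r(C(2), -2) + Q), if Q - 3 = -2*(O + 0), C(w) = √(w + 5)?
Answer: 2280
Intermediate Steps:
C(w) = √(5 + w)
Q = -5 (Q = 3 - 2*(4 + 0) = 3 - 2*4 = 3 - 8 = -5)
-152*(r(C(2), -2) + Q) = -152*(-10 - 5) = -152*(-15) = 2280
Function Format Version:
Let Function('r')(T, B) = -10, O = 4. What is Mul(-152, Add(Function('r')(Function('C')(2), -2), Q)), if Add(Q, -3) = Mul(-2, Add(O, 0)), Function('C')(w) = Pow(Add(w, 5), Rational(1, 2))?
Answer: 2280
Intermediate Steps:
Function('C')(w) = Pow(Add(5, w), Rational(1, 2))
Q = -5 (Q = Add(3, Mul(-2, Add(4, 0))) = Add(3, Mul(-2, 4)) = Add(3, -8) = -5)
Mul(-152, Add(Function('r')(Function('C')(2), -2), Q)) = Mul(-152, Add(-10, -5)) = Mul(-152, -15) = 2280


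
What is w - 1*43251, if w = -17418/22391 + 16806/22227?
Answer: -7175124757249/165894919 ≈ -43251.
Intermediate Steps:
w = -3615580/165894919 (w = -17418*1/22391 + 16806*(1/22227) = -17418/22391 + 5602/7409 = -3615580/165894919 ≈ -0.021794)
w - 1*43251 = -3615580/165894919 - 1*43251 = -3615580/165894919 - 43251 = -7175124757249/165894919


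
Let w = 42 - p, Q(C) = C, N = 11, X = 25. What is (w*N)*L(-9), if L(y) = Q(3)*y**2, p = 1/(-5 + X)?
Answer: 2242647/20 ≈ 1.1213e+5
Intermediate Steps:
p = 1/20 (p = 1/(-5 + 25) = 1/20 ≈ 0.050000)
w = 839/20 (w = 42 - 1*1/20 = 42 - 1/20 = 839/20 ≈ 41.950)
L(y) = 3*y**2
(w*N)*L(-9) = ((839/20)*11)*(3*(-9)**2) = 9229*(3*81)/20 = (9229/20)*243 = 2242647/20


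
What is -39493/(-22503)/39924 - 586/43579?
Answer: -524747060945/39151799453988 ≈ -0.013403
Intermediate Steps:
-39493/(-22503)/39924 - 586/43579 = -39493*(-1/22503)*(1/39924) - 586*1/43579 = (39493/22503)*(1/39924) - 586/43579 = 39493/898409772 - 586/43579 = -524747060945/39151799453988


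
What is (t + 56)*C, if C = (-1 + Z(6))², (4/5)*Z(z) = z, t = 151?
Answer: 34983/4 ≈ 8745.8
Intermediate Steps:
Z(z) = 5*z/4
C = 169/4 (C = (-1 + (5/4)*6)² = (-1 + 15/2)² = (13/2)² = 169/4 ≈ 42.250)
(t + 56)*C = (151 + 56)*(169/4) = 207*(169/4) = 34983/4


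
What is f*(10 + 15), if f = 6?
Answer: 150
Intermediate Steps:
f*(10 + 15) = 6*(10 + 15) = 6*25 = 150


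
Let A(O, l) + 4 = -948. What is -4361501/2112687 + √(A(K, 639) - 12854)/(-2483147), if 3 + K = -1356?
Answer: -4361501/2112687 - 3*I*√1534/2483147 ≈ -2.0644 - 4.7319e-5*I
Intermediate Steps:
K = -1359 (K = -3 - 1356 = -1359)
A(O, l) = -952 (A(O, l) = -4 - 948 = -952)
-4361501/2112687 + √(A(K, 639) - 12854)/(-2483147) = -4361501/2112687 + √(-952 - 12854)/(-2483147) = -4361501*1/2112687 + √(-13806)*(-1/2483147) = -4361501/2112687 + (3*I*√1534)*(-1/2483147) = -4361501/2112687 - 3*I*√1534/2483147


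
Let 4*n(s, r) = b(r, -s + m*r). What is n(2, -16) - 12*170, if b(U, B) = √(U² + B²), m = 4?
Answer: -2040 + √1153/2 ≈ -2023.0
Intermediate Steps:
b(U, B) = √(B² + U²)
n(s, r) = √(r² + (-s + 4*r)²)/4 (n(s, r) = √((-s + 4*r)² + r²)/4 = √(r² + (-s + 4*r)²)/4)
n(2, -16) - 12*170 = √((-16)² + (-1*2 + 4*(-16))²)/4 - 12*170 = √(256 + (-2 - 64)²)/4 - 2040 = √(256 + (-66)²)/4 - 2040 = √(256 + 4356)/4 - 2040 = √4612/4 - 2040 = (2*√1153)/4 - 2040 = √1153/2 - 2040 = -2040 + √1153/2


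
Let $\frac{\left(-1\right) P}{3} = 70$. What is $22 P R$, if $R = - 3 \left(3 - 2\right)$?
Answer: $13860$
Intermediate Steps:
$P = -210$ ($P = \left(-3\right) 70 = -210$)
$R = -3$ ($R = \left(-3\right) 1 = -3$)
$22 P R = 22 \left(-210\right) \left(-3\right) = \left(-4620\right) \left(-3\right) = 13860$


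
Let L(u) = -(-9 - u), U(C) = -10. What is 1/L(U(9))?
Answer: -1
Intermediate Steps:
L(u) = 9 + u
1/L(U(9)) = 1/(9 - 10) = 1/(-1) = -1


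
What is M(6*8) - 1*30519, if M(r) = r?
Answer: -30471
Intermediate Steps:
M(6*8) - 1*30519 = 6*8 - 1*30519 = 48 - 30519 = -30471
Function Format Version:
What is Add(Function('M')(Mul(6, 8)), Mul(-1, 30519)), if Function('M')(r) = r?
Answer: -30471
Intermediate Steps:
Add(Function('M')(Mul(6, 8)), Mul(-1, 30519)) = Add(Mul(6, 8), Mul(-1, 30519)) = Add(48, -30519) = -30471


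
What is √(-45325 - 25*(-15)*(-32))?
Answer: 5*I*√2293 ≈ 239.43*I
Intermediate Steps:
√(-45325 - 25*(-15)*(-32)) = √(-45325 + 375*(-32)) = √(-45325 - 12000) = √(-57325) = 5*I*√2293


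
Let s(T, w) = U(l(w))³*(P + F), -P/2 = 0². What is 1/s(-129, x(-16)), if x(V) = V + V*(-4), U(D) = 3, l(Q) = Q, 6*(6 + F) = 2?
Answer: -1/153 ≈ -0.0065359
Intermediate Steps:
F = -17/3 (F = -6 + (⅙)*2 = -6 + ⅓ = -17/3 ≈ -5.6667)
P = 0 (P = -2*0² = -2*0 = 0)
x(V) = -3*V (x(V) = V - 4*V = -3*V)
s(T, w) = -153 (s(T, w) = 3³*(0 - 17/3) = 27*(-17/3) = -153)
1/s(-129, x(-16)) = 1/(-153) = -1/153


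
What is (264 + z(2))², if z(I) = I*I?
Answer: 71824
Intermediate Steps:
z(I) = I²
(264 + z(2))² = (264 + 2²)² = (264 + 4)² = 268² = 71824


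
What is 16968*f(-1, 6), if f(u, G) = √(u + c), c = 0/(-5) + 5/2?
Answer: 8484*√6 ≈ 20781.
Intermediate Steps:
c = 5/2 (c = 0*(-⅕) + 5*(½) = 0 + 5/2 = 5/2 ≈ 2.5000)
f(u, G) = √(5/2 + u) (f(u, G) = √(u + 5/2) = √(5/2 + u))
16968*f(-1, 6) = 16968*(√(10 + 4*(-1))/2) = 16968*(√(10 - 4)/2) = 16968*(√6/2) = 8484*√6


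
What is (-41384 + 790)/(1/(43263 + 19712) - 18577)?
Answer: 1278203575/584943287 ≈ 2.1852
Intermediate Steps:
(-41384 + 790)/(1/(43263 + 19712) - 18577) = -40594/(1/62975 - 18577) = -40594/(-1169886574/62975) = -40594*(-62975/1169886574) = 1278203575/584943287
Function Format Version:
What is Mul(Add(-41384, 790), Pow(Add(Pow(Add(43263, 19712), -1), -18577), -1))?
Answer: Rational(1278203575, 584943287) ≈ 2.1852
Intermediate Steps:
Mul(Add(-41384, 790), Pow(Add(Pow(Add(43263, 19712), -1), -18577), -1)) = Mul(-40594, Pow(Add(Pow(62975, -1), -18577), -1)) = Mul(-40594, Pow(Add(Rational(1, 62975), -18577), -1)) = Mul(-40594, Pow(Rational(-1169886574, 62975), -1)) = Mul(-40594, Rational(-62975, 1169886574)) = Rational(1278203575, 584943287)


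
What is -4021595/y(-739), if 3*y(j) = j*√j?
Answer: -12064785*I*√739/546121 ≈ -600.55*I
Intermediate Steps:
y(j) = j^(3/2)/3 (y(j) = (j*√j)/3 = j^(3/2)/3)
-4021595/y(-739) = -4021595*3*I*√739/546121 = -12064785*I*√739/546121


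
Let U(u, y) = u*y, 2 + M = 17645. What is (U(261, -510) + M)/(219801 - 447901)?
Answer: 115467/228100 ≈ 0.50621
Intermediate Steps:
M = 17643 (M = -2 + 17645 = 17643)
(U(261, -510) + M)/(219801 - 447901) = (261*(-510) + 17643)/(219801 - 447901) = (-133110 + 17643)/(-228100) = -115467*(-1/228100) = 115467/228100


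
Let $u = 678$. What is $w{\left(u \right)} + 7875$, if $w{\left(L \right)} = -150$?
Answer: $7725$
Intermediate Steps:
$w{\left(u \right)} + 7875 = -150 + 7875 = 7725$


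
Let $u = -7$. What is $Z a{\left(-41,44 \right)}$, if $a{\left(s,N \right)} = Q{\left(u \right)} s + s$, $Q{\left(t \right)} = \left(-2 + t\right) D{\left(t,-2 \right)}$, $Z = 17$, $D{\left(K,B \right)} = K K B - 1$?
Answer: $-621724$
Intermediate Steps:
$D{\left(K,B \right)} = -1 + B K^{2}$ ($D{\left(K,B \right)} = K^{2} B - 1 = B K^{2} - 1 = -1 + B K^{2}$)
$Q{\left(t \right)} = \left(-1 - 2 t^{2}\right) \left(-2 + t\right)$ ($Q{\left(t \right)} = \left(-2 + t\right) \left(-1 - 2 t^{2}\right) = \left(-1 - 2 t^{2}\right) \left(-2 + t\right)$)
$a{\left(s,N \right)} = 892 s$ ($a{\left(s,N \right)} = - \left(1 + 2 \left(-7\right)^{2}\right) \left(-2 - 7\right) s + s = \left(-1\right) \left(1 + 2 \cdot 49\right) \left(-9\right) s + s = \left(-1\right) \left(1 + 98\right) \left(-9\right) s + s = \left(-1\right) 99 \left(-9\right) s + s = 891 s + s = 892 s$)
$Z a{\left(-41,44 \right)} = 17 \cdot 892 \left(-41\right) = 17 \left(-36572\right) = -621724$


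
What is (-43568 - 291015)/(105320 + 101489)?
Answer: -334583/206809 ≈ -1.6178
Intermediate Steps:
(-43568 - 291015)/(105320 + 101489) = -334583/206809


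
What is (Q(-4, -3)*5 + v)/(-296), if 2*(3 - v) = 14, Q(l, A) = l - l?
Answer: 1/74 ≈ 0.013514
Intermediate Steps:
Q(l, A) = 0
v = -4 (v = 3 - ½*14 = 3 - 7 = -4)
(Q(-4, -3)*5 + v)/(-296) = (0*5 - 4)/(-296) = (0 - 4)*(-1/296) = -4*(-1/296) = 1/74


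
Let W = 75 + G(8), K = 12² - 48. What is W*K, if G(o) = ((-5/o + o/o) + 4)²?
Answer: 18075/2 ≈ 9037.5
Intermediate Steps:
G(o) = (5 - 5/o)² (G(o) = ((-5/o + 1) + 4)² = ((1 - 5/o) + 4)² = (5 - 5/o)²)
K = 96 (K = 144 - 48 = 96)
W = 6025/64 (W = 75 + 25*(-1 + 8)²/8² = 75 + 25*(1/64)*7² = 75 + 25*(1/64)*49 = 75 + 1225/64 = 6025/64 ≈ 94.141)
W*K = (6025/64)*96 = 18075/2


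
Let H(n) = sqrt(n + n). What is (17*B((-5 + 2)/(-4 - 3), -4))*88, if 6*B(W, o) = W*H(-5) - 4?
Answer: -2992/3 + 748*I*sqrt(10)/7 ≈ -997.33 + 337.91*I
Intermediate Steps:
H(n) = sqrt(2)*sqrt(n) (H(n) = sqrt(2*n) = sqrt(2)*sqrt(n))
B(W, o) = -2/3 + I*W*sqrt(10)/6 (B(W, o) = (W*(sqrt(2)*sqrt(-5)) - 4)/6 = (W*(sqrt(2)*(I*sqrt(5))) - 4)/6 = (W*(I*sqrt(10)) - 4)/6 = (I*W*sqrt(10) - 4)/6 = (-4 + I*W*sqrt(10))/6 = -2/3 + I*W*sqrt(10)/6)
(17*B((-5 + 2)/(-4 - 3), -4))*88 = (17*(-2/3 + I*((-5 + 2)/(-4 - 3))*sqrt(10)/6))*88 = (17*(-2/3 + I*(-3/(-7))*sqrt(10)/6))*88 = (17*(-2/3 + I*(-1/7*(-3))*sqrt(10)/6))*88 = (17*(-2/3 + (1/6)*I*(3/7)*sqrt(10)))*88 = (17*(-2/3 + I*sqrt(10)/14))*88 = (-34/3 + 17*I*sqrt(10)/14)*88 = -2992/3 + 748*I*sqrt(10)/7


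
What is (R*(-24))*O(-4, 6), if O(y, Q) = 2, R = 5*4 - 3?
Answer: -816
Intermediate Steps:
R = 17 (R = 20 - 3 = 17)
(R*(-24))*O(-4, 6) = (17*(-24))*2 = -408*2 = -816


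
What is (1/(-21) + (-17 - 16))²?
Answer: 481636/441 ≈ 1092.1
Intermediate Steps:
(1/(-21) + (-17 - 16))² = (-1/21 - 33)² = (-694/21)² = 481636/441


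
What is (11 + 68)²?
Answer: 6241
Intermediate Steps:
(11 + 68)² = 79² = 6241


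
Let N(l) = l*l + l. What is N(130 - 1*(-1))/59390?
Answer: 8646/29695 ≈ 0.29116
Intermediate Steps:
N(l) = l + l² (N(l) = l² + l = l + l²)
N(130 - 1*(-1))/59390 = ((130 - 1*(-1))*(1 + (130 - 1*(-1))))/59390 = ((130 + 1)*(1 + (130 + 1)))*(1/59390) = (131*(1 + 131))*(1/59390) = (131*132)*(1/59390) = 17292*(1/59390) = 8646/29695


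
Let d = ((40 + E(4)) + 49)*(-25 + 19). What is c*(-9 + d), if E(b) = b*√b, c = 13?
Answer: -7683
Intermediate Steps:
E(b) = b^(3/2)
d = -582 (d = ((40 + 4^(3/2)) + 49)*(-25 + 19) = ((40 + 8) + 49)*(-6) = (48 + 49)*(-6) = 97*(-6) = -582)
c*(-9 + d) = 13*(-9 - 582) = 13*(-591) = -7683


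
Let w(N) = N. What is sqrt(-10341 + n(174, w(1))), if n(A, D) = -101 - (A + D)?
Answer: I*sqrt(10617) ≈ 103.04*I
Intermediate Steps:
n(A, D) = -101 - A - D (n(A, D) = -101 + (-A - D) = -101 - A - D)
sqrt(-10341 + n(174, w(1))) = sqrt(-10341 + (-101 - 1*174 - 1*1)) = sqrt(-10341 + (-101 - 174 - 1)) = sqrt(-10341 - 276) = sqrt(-10617) = I*sqrt(10617)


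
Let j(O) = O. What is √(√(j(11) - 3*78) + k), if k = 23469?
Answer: √(23469 + I*√223) ≈ 153.2 + 0.0487*I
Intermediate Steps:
√(√(j(11) - 3*78) + k) = √(√(11 - 3*78) + 23469) = √(√(11 - 234) + 23469) = √(√(-223) + 23469) = √(I*√223 + 23469) = √(23469 + I*√223)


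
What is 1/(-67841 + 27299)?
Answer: -1/40542 ≈ -2.4666e-5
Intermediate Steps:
1/(-67841 + 27299) = 1/(-40542) = -1/40542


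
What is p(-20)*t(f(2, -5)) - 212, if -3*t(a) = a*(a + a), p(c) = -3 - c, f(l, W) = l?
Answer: -772/3 ≈ -257.33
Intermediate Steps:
t(a) = -2*a²/3 (t(a) = -a*(a + a)/3 = -a*2*a/3 = -2*a²/3)
p(-20)*t(f(2, -5)) - 212 = (-3 - 1*(-20))*(-⅔*2²) - 212 = (-3 + 20)*(-⅔*4) - 212 = 17*(-8/3) - 212 = -136/3 - 212 = -772/3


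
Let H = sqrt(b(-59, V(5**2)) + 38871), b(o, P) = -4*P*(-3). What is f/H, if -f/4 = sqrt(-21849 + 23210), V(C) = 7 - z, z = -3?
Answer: -4*sqrt(53066751)/38991 ≈ -0.74732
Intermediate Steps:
V(C) = 10 (V(C) = 7 - 1*(-3) = 7 + 3 = 10)
f = -4*sqrt(1361) (f = -4*sqrt(-21849 + 23210) = -4*sqrt(1361) ≈ -147.57)
b(o, P) = 12*P
H = sqrt(38991) (H = sqrt(12*10 + 38871) = sqrt(120 + 38871) = sqrt(38991) ≈ 197.46)
f/H = (-4*sqrt(1361))/(sqrt(38991)) = (-4*sqrt(1361))*(sqrt(38991)/38991) = -4*sqrt(53066751)/38991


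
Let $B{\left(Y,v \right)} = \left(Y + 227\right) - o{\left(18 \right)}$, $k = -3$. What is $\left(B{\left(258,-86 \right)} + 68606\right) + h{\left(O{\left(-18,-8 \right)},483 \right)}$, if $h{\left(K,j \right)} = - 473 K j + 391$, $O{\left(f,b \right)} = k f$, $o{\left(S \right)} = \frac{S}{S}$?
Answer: $-12267305$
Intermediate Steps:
$o{\left(S \right)} = 1$
$O{\left(f,b \right)} = - 3 f$
$h{\left(K,j \right)} = 391 - 473 K j$ ($h{\left(K,j \right)} = - 473 K j + 391 = 391 - 473 K j$)
$B{\left(Y,v \right)} = 226 + Y$ ($B{\left(Y,v \right)} = \left(Y + 227\right) - 1 = \left(227 + Y\right) - 1 = 226 + Y$)
$\left(B{\left(258,-86 \right)} + 68606\right) + h{\left(O{\left(-18,-8 \right)},483 \right)} = \left(\left(226 + 258\right) + 68606\right) + \left(391 - 473 \left(\left(-3\right) \left(-18\right)\right) 483\right) = \left(484 + 68606\right) + \left(391 - 25542 \cdot 483\right) = 69090 + \left(391 - 12336786\right) = 69090 - 12336395 = -12267305$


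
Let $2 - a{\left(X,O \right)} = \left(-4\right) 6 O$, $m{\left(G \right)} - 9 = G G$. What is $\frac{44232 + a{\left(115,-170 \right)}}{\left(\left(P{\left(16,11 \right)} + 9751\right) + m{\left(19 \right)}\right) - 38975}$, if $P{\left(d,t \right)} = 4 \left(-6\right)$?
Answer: $- \frac{20077}{14439} \approx -1.3905$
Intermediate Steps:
$m{\left(G \right)} = 9 + G^{2}$ ($m{\left(G \right)} = 9 + G G = 9 + G^{2}$)
$P{\left(d,t \right)} = -24$
$a{\left(X,O \right)} = 2 + 24 O$ ($a{\left(X,O \right)} = 2 - \left(-4\right) 6 O = 2 - - 24 O = 2 + 24 O$)
$\frac{44232 + a{\left(115,-170 \right)}}{\left(\left(P{\left(16,11 \right)} + 9751\right) + m{\left(19 \right)}\right) - 38975} = \frac{44232 + \left(2 + 24 \left(-170\right)\right)}{\left(\left(-24 + 9751\right) + \left(9 + 19^{2}\right)\right) - 38975} = \frac{44232 + \left(2 - 4080\right)}{\left(9727 + \left(9 + 361\right)\right) - 38975} = \frac{44232 - 4078}{\left(9727 + 370\right) - 38975} = \frac{40154}{10097 - 38975} = \frac{40154}{-28878} = 40154 \left(- \frac{1}{28878}\right) = - \frac{20077}{14439}$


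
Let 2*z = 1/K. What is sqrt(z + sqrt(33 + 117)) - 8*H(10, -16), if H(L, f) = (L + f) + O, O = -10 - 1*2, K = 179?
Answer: 144 + sqrt(358 + 640820*sqrt(6))/358 ≈ 147.50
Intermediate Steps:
O = -12 (O = -10 - 2 = -12)
z = 1/358 (z = (1/2)/179 = (1/2)*(1/179) = 1/358 ≈ 0.0027933)
H(L, f) = -12 + L + f (H(L, f) = (L + f) - 12 = -12 + L + f)
sqrt(z + sqrt(33 + 117)) - 8*H(10, -16) = sqrt(1/358 + sqrt(33 + 117)) - 8*(-12 + 10 - 16) = sqrt(1/358 + sqrt(150)) - 8*(-18) = sqrt(1/358 + 5*sqrt(6)) + 144 = 144 + sqrt(1/358 + 5*sqrt(6))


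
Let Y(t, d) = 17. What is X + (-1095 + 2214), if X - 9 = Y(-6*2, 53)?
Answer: 1145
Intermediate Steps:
X = 26 (X = 9 + 17 = 26)
X + (-1095 + 2214) = 26 + (-1095 + 2214) = 26 + 1119 = 1145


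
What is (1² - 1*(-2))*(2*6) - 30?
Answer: 6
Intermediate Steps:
(1² - 1*(-2))*(2*6) - 30 = (1 + 2)*12 - 30 = 3*12 - 30 = 36 - 30 = 6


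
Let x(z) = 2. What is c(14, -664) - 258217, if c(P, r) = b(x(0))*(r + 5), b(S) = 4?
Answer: -260853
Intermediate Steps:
c(P, r) = 20 + 4*r (c(P, r) = 4*(r + 5) = 4*(5 + r) = 20 + 4*r)
c(14, -664) - 258217 = (20 + 4*(-664)) - 258217 = (20 - 2656) - 258217 = -2636 - 258217 = -260853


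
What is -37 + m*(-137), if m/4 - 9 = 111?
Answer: -65797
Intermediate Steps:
m = 480 (m = 36 + 4*111 = 36 + 444 = 480)
-37 + m*(-137) = -37 + 480*(-137) = -37 - 65760 = -65797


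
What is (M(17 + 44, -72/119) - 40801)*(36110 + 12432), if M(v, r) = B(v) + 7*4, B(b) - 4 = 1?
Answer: -1978960256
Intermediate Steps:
B(b) = 5 (B(b) = 4 + 1 = 5)
M(v, r) = 33 (M(v, r) = 5 + 7*4 = 5 + 28 = 33)
(M(17 + 44, -72/119) - 40801)*(36110 + 12432) = (33 - 40801)*(36110 + 12432) = -40768*48542 = -1978960256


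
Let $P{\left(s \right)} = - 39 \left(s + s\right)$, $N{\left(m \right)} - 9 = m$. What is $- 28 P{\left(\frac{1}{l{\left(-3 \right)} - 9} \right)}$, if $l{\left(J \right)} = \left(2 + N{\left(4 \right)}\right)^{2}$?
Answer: $\frac{91}{9} \approx 10.111$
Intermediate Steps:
$N{\left(m \right)} = 9 + m$
$l{\left(J \right)} = 225$ ($l{\left(J \right)} = \left(2 + \left(9 + 4\right)\right)^{2} = \left(2 + 13\right)^{2} = 15^{2} = 225$)
$P{\left(s \right)} = - 78 s$ ($P{\left(s \right)} = - 39 \cdot 2 s = - 78 s$)
$- 28 P{\left(\frac{1}{l{\left(-3 \right)} - 9} \right)} = - 28 \left(- \frac{78}{225 - 9}\right) = - 28 \left(- \frac{78}{216}\right) = - 28 \left(\left(-78\right) \frac{1}{216}\right) = \left(-28\right) \left(- \frac{13}{36}\right) = \frac{91}{9}$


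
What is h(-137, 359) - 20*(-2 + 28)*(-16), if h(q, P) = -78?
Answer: 8242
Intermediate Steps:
h(-137, 359) - 20*(-2 + 28)*(-16) = -78 - 20*(-2 + 28)*(-16) = -78 - 20*26*(-16) = -78 - 520*(-16) = -78 + 8320 = 8242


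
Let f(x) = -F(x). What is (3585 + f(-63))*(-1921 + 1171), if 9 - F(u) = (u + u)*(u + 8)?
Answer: -7879500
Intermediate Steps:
F(u) = 9 - 2*u*(8 + u) (F(u) = 9 - (u + u)*(u + 8) = 9 - 2*u*(8 + u))
f(x) = -9 + 2*x² + 16*x (f(x) = -(9 - 16*x - 2*x²) = -9 + 2*x² + 16*x)
(3585 + f(-63))*(-1921 + 1171) = (3585 + (-9 + 2*(-63)² + 16*(-63)))*(-1921 + 1171) = (3585 + (-9 + 2*3969 - 1008))*(-750) = (3585 + (-9 + 7938 - 1008))*(-750) = (3585 + 6921)*(-750) = 10506*(-750) = -7879500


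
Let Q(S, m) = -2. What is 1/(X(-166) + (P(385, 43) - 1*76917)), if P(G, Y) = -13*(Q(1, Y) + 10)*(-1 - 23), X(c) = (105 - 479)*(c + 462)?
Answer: -1/185125 ≈ -5.4018e-6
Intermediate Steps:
X(c) = -172788 - 374*c (X(c) = -374*(462 + c) = -172788 - 374*c)
P(G, Y) = 2496 (P(G, Y) = -13*(-2 + 10)*(-1 - 23) = -104*(-24) = -13*(-192) = 2496)
1/(X(-166) + (P(385, 43) - 1*76917)) = 1/((-172788 - 374*(-166)) + (2496 - 1*76917)) = 1/((-172788 + 62084) + (2496 - 76917)) = 1/(-110704 - 74421) = 1/(-185125) = -1/185125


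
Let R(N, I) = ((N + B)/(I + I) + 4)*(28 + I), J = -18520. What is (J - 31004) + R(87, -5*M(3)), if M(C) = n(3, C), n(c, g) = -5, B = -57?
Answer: -246401/5 ≈ -49280.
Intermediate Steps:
M(C) = -5
R(N, I) = (4 + (-57 + N)/(2*I))*(28 + I) (R(N, I) = ((N - 57)/(I + I) + 4)*(28 + I) = ((-57 + N)/((2*I)) + 4)*(28 + I) = ((-57 + N)*(1/(2*I)) + 4)*(28 + I) = ((-57 + N)/(2*I) + 4)*(28 + I) = (4 + (-57 + N)/(2*I))*(28 + I))
(J - 31004) + R(87, -5*M(3)) = (-18520 - 31004) + (-1596 + 28*87 + (-5*(-5))*(167 + 87 + 8*(-5*(-5))))/(2*((-5*(-5)))) = -49524 + (1/2)*(-1596 + 2436 + 25*(167 + 87 + 8*25))/25 = -49524 + (1/2)*(1/25)*(-1596 + 2436 + 25*(167 + 87 + 200)) = -49524 + (1/2)*(1/25)*(-1596 + 2436 + 25*454) = -49524 + (1/2)*(1/25)*(-1596 + 2436 + 11350) = -49524 + (1/2)*(1/25)*12190 = -49524 + 1219/5 = -246401/5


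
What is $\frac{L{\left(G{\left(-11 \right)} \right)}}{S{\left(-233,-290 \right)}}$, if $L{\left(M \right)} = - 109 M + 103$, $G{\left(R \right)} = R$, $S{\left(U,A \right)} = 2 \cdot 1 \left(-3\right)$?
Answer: $-217$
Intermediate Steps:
$S{\left(U,A \right)} = -6$ ($S{\left(U,A \right)} = 2 \left(-3\right) = -6$)
$L{\left(M \right)} = 103 - 109 M$
$\frac{L{\left(G{\left(-11 \right)} \right)}}{S{\left(-233,-290 \right)}} = \frac{103 - -1199}{-6} = \left(103 + 1199\right) \left(- \frac{1}{6}\right) = 1302 \left(- \frac{1}{6}\right) = -217$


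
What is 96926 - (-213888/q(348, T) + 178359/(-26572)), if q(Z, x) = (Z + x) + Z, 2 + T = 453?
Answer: 2960006779493/30478084 ≈ 97119.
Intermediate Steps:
T = 451 (T = -2 + 453 = 451)
q(Z, x) = x + 2*Z
96926 - (-213888/q(348, T) + 178359/(-26572)) = 96926 - (-213888/(451 + 2*348) + 178359/(-26572)) = 96926 - (-213888/(451 + 696) + 178359*(-1/26572)) = 96926 - (-213888/1147 - 178359/26572) = 96926 - 1*(-5888009709/30478084) = 96926 + 5888009709/30478084 = 2960006779493/30478084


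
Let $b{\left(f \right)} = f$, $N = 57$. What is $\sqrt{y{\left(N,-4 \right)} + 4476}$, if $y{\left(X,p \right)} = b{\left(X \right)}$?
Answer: $\sqrt{4533} \approx 67.328$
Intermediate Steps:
$y{\left(X,p \right)} = X$
$\sqrt{y{\left(N,-4 \right)} + 4476} = \sqrt{57 + 4476} = \sqrt{4533}$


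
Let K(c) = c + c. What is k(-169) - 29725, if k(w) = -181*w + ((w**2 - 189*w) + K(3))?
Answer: 61372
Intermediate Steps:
K(c) = 2*c
k(w) = 6 + w**2 - 370*w (k(w) = -181*w + ((w**2 - 189*w) + 2*3) = -181*w + ((w**2 - 189*w) + 6) = -181*w + (6 + w**2 - 189*w) = 6 + w**2 - 370*w)
k(-169) - 29725 = (6 + (-169)**2 - 370*(-169)) - 29725 = (6 + 28561 + 62530) - 29725 = 91097 - 29725 = 61372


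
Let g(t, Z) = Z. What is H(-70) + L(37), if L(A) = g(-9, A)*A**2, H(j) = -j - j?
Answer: 50793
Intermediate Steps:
H(j) = -2*j
L(A) = A**3 (L(A) = A*A**2 = A**3)
H(-70) + L(37) = -2*(-70) + 37**3 = 140 + 50653 = 50793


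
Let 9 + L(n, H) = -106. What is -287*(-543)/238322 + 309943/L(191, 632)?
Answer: -10549759133/3915290 ≈ -2694.5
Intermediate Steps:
L(n, H) = -115 (L(n, H) = -9 - 106 = -115)
-287*(-543)/238322 + 309943/L(191, 632) = -287*(-543)/238322 + 309943/(-115) = 155841*(1/238322) + 309943*(-1/115) = 22263/34046 - 309943/115 = -10549759133/3915290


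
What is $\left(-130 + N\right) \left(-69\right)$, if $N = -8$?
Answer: $9522$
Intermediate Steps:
$\left(-130 + N\right) \left(-69\right) = \left(-130 - 8\right) \left(-69\right) = \left(-138\right) \left(-69\right) = 9522$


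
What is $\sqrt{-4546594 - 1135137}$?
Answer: $i \sqrt{5681731} \approx 2383.6 i$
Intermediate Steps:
$\sqrt{-4546594 - 1135137} = \sqrt{-5681731} = i \sqrt{5681731}$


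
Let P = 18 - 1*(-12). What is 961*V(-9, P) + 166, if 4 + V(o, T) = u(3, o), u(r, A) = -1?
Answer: -4639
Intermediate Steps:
P = 30 (P = 18 + 12 = 30)
V(o, T) = -5 (V(o, T) = -4 - 1 = -5)
961*V(-9, P) + 166 = 961*(-5) + 166 = -4805 + 166 = -4639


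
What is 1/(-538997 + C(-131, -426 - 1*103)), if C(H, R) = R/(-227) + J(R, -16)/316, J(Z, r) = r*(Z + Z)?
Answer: -17933/9664830746 ≈ -1.8555e-6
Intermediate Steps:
J(Z, r) = 2*Z*r (J(Z, r) = r*(2*Z) = 2*Z*r)
C(H, R) = -1895*R/17933 (C(H, R) = R/(-227) + (2*R*(-16))/316 = R*(-1/227) - 32*R*(1/316) = -R/227 - 8*R/79 = -1895*R/17933)
1/(-538997 + C(-131, -426 - 1*103)) = 1/(-538997 - 1895*(-426 - 1*103)/17933) = 1/(-538997 - 1895*(-426 - 103)/17933) = 1/(-538997 - 1895/17933*(-529)) = 1/(-538997 + 1002455/17933) = 1/(-9664830746/17933) = -17933/9664830746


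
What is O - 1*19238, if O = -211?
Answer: -19449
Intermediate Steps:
O - 1*19238 = -211 - 1*19238 = -211 - 19238 = -19449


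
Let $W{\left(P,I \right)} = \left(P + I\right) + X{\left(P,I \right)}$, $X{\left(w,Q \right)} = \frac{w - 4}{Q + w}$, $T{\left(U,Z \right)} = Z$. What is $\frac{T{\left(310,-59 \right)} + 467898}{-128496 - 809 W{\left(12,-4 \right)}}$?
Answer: $- \frac{467839}{135777} \approx -3.4456$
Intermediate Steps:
$X{\left(w,Q \right)} = \frac{-4 + w}{Q + w}$
$W{\left(P,I \right)} = I + P + \frac{-4 + P}{I + P}$ ($W{\left(P,I \right)} = \left(P + I\right) + \frac{-4 + P}{I + P} = \left(I + P\right) + \frac{-4 + P}{I + P} = I + P + \frac{-4 + P}{I + P}$)
$\frac{T{\left(310,-59 \right)} + 467898}{-128496 - 809 W{\left(12,-4 \right)}} = \frac{-59 + 467898}{-128496 - 809 \frac{-4 + 12 + \left(-4 + 12\right)^{2}}{-4 + 12}} = \frac{467839}{-128496 - 809 \frac{-4 + 12 + 8^{2}}{8}} = \frac{467839}{-128496 - 809 \frac{-4 + 12 + 64}{8}} = \frac{467839}{-128496 - 809 \cdot \frac{1}{8} \cdot 72} = \frac{467839}{-128496 - 7281} = \frac{467839}{-135777} = 467839 \left(- \frac{1}{135777}\right) = - \frac{467839}{135777}$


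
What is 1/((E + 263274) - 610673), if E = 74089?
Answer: -1/273310 ≈ -3.6588e-6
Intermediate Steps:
1/((E + 263274) - 610673) = 1/((74089 + 263274) - 610673) = 1/(337363 - 610673) = 1/(-273310) = -1/273310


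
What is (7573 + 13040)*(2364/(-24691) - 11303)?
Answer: -5752773683781/24691 ≈ -2.3299e+8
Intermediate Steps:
(7573 + 13040)*(2364/(-24691) - 11303) = 20613*(2364*(-1/24691) - 11303) = 20613*(-2364/24691 - 11303) = 20613*(-279084737/24691) = -5752773683781/24691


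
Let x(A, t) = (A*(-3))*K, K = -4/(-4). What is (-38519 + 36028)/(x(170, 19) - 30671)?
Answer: 2491/31181 ≈ 0.079888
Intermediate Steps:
K = 1 (K = -4*(-¼) = 1)
x(A, t) = -3*A (x(A, t) = (A*(-3))*1 = -3*A*1 = -3*A)
(-38519 + 36028)/(x(170, 19) - 30671) = (-38519 + 36028)/(-3*170 - 30671) = -2491/(-510 - 30671) = -2491/(-31181) = -2491*(-1/31181) = 2491/31181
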